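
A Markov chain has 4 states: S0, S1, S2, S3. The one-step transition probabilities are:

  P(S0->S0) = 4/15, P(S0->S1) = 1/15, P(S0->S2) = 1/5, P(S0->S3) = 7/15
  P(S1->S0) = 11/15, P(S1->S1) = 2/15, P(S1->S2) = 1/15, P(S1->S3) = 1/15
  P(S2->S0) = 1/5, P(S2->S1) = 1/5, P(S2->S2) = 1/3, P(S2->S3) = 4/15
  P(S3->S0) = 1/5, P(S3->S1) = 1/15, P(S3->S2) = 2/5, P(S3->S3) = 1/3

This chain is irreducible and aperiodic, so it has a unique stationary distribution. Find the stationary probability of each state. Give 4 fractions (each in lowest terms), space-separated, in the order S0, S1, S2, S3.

The stationary distribution satisfies pi = pi * P, i.e.:
  pi_S0 = 4/15*pi_S0 + 11/15*pi_S1 + 1/5*pi_S2 + 1/5*pi_S3
  pi_S1 = 1/15*pi_S0 + 2/15*pi_S1 + 1/5*pi_S2 + 1/15*pi_S3
  pi_S2 = 1/5*pi_S0 + 1/15*pi_S1 + 1/3*pi_S2 + 2/5*pi_S3
  pi_S3 = 7/15*pi_S0 + 1/15*pi_S1 + 4/15*pi_S2 + 1/3*pi_S3
with normalization: pi_S0 + pi_S1 + pi_S2 + pi_S3 = 1.

Using the first 3 balance equations plus normalization, the linear system A*pi = b is:
  [-11/15, 11/15, 1/5, 1/5] . pi = 0
  [1/15, -13/15, 1/5, 1/15] . pi = 0
  [1/5, 1/15, -2/3, 2/5] . pi = 0
  [1, 1, 1, 1] . pi = 1

Solving yields:
  pi_S0 = 463/1662
  pi_S1 = 187/1662
  pi_S2 = 239/831
  pi_S3 = 89/277

Verification (pi * P):
  463/1662*4/15 + 187/1662*11/15 + 239/831*1/5 + 89/277*1/5 = 463/1662 = pi_S0  (ok)
  463/1662*1/15 + 187/1662*2/15 + 239/831*1/5 + 89/277*1/15 = 187/1662 = pi_S1  (ok)
  463/1662*1/5 + 187/1662*1/15 + 239/831*1/3 + 89/277*2/5 = 239/831 = pi_S2  (ok)
  463/1662*7/15 + 187/1662*1/15 + 239/831*4/15 + 89/277*1/3 = 89/277 = pi_S3  (ok)

Answer: 463/1662 187/1662 239/831 89/277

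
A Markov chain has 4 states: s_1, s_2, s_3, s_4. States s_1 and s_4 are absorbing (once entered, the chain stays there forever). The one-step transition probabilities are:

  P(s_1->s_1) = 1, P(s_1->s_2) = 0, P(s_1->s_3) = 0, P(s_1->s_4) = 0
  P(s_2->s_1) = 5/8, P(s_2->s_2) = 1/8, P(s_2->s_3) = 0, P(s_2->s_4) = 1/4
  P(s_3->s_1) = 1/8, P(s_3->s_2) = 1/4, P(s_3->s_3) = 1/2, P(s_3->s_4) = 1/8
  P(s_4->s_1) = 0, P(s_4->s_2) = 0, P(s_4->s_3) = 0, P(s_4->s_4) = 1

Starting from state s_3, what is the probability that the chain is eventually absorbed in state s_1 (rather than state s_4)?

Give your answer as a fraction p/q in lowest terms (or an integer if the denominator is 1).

Answer: 17/28

Derivation:
Let a_i = P(absorbed in s_1 | start in state i).
Boundary conditions: a_s_1 = 1, a_s_4 = 0.
For each transient state i, a_i = sum_j P(i->j) * a_j:
  a_s_2 = 5/8*a_s_1 + 1/8*a_s_2 + 0*a_s_3 + 1/4*a_s_4
  a_s_3 = 1/8*a_s_1 + 1/4*a_s_2 + 1/2*a_s_3 + 1/8*a_s_4

Substituting a_s_1 = 1 and a_s_4 = 0, rearrange to (I - Q) a = r where r[i] = P(i -> s_1):
  [7/8, 0] . (a_s_2, a_s_3) = 5/8
  [-1/4, 1/2] . (a_s_2, a_s_3) = 1/8

Solving yields:
  a_s_2 = 5/7
  a_s_3 = 17/28

Starting state is s_3, so the absorption probability is a_s_3 = 17/28.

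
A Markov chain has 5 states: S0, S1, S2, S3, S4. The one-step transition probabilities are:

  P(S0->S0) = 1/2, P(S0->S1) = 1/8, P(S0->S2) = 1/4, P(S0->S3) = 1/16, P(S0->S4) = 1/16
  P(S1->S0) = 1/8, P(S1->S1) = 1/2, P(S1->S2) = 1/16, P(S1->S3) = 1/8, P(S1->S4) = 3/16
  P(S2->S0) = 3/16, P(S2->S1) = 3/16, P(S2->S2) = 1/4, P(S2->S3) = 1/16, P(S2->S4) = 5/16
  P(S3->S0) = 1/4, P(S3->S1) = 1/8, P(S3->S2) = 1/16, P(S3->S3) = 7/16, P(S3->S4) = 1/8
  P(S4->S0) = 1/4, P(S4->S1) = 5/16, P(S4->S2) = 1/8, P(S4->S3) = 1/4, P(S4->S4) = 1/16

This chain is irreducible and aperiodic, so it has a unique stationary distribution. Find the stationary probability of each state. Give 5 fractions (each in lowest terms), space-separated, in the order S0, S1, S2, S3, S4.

Answer: 2429/8749 2259/8749 1330/8749 1477/8749 1254/8749

Derivation:
The stationary distribution satisfies pi = pi * P, i.e.:
  pi_S0 = 1/2*pi_S0 + 1/8*pi_S1 + 3/16*pi_S2 + 1/4*pi_S3 + 1/4*pi_S4
  pi_S1 = 1/8*pi_S0 + 1/2*pi_S1 + 3/16*pi_S2 + 1/8*pi_S3 + 5/16*pi_S4
  pi_S2 = 1/4*pi_S0 + 1/16*pi_S1 + 1/4*pi_S2 + 1/16*pi_S3 + 1/8*pi_S4
  pi_S3 = 1/16*pi_S0 + 1/8*pi_S1 + 1/16*pi_S2 + 7/16*pi_S3 + 1/4*pi_S4
  pi_S4 = 1/16*pi_S0 + 3/16*pi_S1 + 5/16*pi_S2 + 1/8*pi_S3 + 1/16*pi_S4
with normalization: pi_S0 + pi_S1 + pi_S2 + pi_S3 + pi_S4 = 1.

Using the first 4 balance equations plus normalization, the linear system A*pi = b is:
  [-1/2, 1/8, 3/16, 1/4, 1/4] . pi = 0
  [1/8, -1/2, 3/16, 1/8, 5/16] . pi = 0
  [1/4, 1/16, -3/4, 1/16, 1/8] . pi = 0
  [1/16, 1/8, 1/16, -9/16, 1/4] . pi = 0
  [1, 1, 1, 1, 1] . pi = 1

Solving yields:
  pi_S0 = 2429/8749
  pi_S1 = 2259/8749
  pi_S2 = 1330/8749
  pi_S3 = 1477/8749
  pi_S4 = 1254/8749

Verification (pi * P):
  2429/8749*1/2 + 2259/8749*1/8 + 1330/8749*3/16 + 1477/8749*1/4 + 1254/8749*1/4 = 2429/8749 = pi_S0  (ok)
  2429/8749*1/8 + 2259/8749*1/2 + 1330/8749*3/16 + 1477/8749*1/8 + 1254/8749*5/16 = 2259/8749 = pi_S1  (ok)
  2429/8749*1/4 + 2259/8749*1/16 + 1330/8749*1/4 + 1477/8749*1/16 + 1254/8749*1/8 = 1330/8749 = pi_S2  (ok)
  2429/8749*1/16 + 2259/8749*1/8 + 1330/8749*1/16 + 1477/8749*7/16 + 1254/8749*1/4 = 1477/8749 = pi_S3  (ok)
  2429/8749*1/16 + 2259/8749*3/16 + 1330/8749*5/16 + 1477/8749*1/8 + 1254/8749*1/16 = 1254/8749 = pi_S4  (ok)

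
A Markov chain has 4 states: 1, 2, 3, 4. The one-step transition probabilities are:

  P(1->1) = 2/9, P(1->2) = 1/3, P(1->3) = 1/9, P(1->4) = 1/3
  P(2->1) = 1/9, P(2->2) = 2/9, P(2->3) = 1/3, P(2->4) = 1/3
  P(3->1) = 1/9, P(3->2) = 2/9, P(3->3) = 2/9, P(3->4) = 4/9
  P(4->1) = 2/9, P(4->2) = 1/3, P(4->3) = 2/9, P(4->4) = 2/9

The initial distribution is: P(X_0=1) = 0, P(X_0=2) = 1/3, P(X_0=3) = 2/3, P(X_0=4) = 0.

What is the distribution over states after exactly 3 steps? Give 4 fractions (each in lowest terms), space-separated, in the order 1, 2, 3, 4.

Answer: 361/2187 604/2187 19/81 709/2187

Derivation:
Propagating the distribution step by step (d_{t+1} = d_t * P):
d_0 = (1=0, 2=1/3, 3=2/3, 4=0)
  d_1[1] = 0*2/9 + 1/3*1/9 + 2/3*1/9 + 0*2/9 = 1/9
  d_1[2] = 0*1/3 + 1/3*2/9 + 2/3*2/9 + 0*1/3 = 2/9
  d_1[3] = 0*1/9 + 1/3*1/3 + 2/3*2/9 + 0*2/9 = 7/27
  d_1[4] = 0*1/3 + 1/3*1/3 + 2/3*4/9 + 0*2/9 = 11/27
d_1 = (1=1/9, 2=2/9, 3=7/27, 4=11/27)
  d_2[1] = 1/9*2/9 + 2/9*1/9 + 7/27*1/9 + 11/27*2/9 = 41/243
  d_2[2] = 1/9*1/3 + 2/9*2/9 + 7/27*2/9 + 11/27*1/3 = 68/243
  d_2[3] = 1/9*1/9 + 2/9*1/3 + 7/27*2/9 + 11/27*2/9 = 19/81
  d_2[4] = 1/9*1/3 + 2/9*1/3 + 7/27*4/9 + 11/27*2/9 = 77/243
d_2 = (1=41/243, 2=68/243, 3=19/81, 4=77/243)
  d_3[1] = 41/243*2/9 + 68/243*1/9 + 19/81*1/9 + 77/243*2/9 = 361/2187
  d_3[2] = 41/243*1/3 + 68/243*2/9 + 19/81*2/9 + 77/243*1/3 = 604/2187
  d_3[3] = 41/243*1/9 + 68/243*1/3 + 19/81*2/9 + 77/243*2/9 = 19/81
  d_3[4] = 41/243*1/3 + 68/243*1/3 + 19/81*4/9 + 77/243*2/9 = 709/2187
d_3 = (1=361/2187, 2=604/2187, 3=19/81, 4=709/2187)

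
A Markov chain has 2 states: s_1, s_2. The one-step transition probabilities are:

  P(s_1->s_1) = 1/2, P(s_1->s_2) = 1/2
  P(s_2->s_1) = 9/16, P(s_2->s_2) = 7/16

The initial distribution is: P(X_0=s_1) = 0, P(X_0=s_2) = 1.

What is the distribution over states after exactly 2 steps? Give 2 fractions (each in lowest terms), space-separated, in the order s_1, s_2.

Propagating the distribution step by step (d_{t+1} = d_t * P):
d_0 = (s_1=0, s_2=1)
  d_1[s_1] = 0*1/2 + 1*9/16 = 9/16
  d_1[s_2] = 0*1/2 + 1*7/16 = 7/16
d_1 = (s_1=9/16, s_2=7/16)
  d_2[s_1] = 9/16*1/2 + 7/16*9/16 = 135/256
  d_2[s_2] = 9/16*1/2 + 7/16*7/16 = 121/256
d_2 = (s_1=135/256, s_2=121/256)

Answer: 135/256 121/256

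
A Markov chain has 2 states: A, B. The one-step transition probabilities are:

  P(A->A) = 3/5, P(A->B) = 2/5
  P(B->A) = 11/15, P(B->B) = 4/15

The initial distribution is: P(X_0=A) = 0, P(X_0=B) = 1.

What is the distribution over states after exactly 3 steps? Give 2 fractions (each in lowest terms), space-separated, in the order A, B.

Answer: 2189/3375 1186/3375

Derivation:
Propagating the distribution step by step (d_{t+1} = d_t * P):
d_0 = (A=0, B=1)
  d_1[A] = 0*3/5 + 1*11/15 = 11/15
  d_1[B] = 0*2/5 + 1*4/15 = 4/15
d_1 = (A=11/15, B=4/15)
  d_2[A] = 11/15*3/5 + 4/15*11/15 = 143/225
  d_2[B] = 11/15*2/5 + 4/15*4/15 = 82/225
d_2 = (A=143/225, B=82/225)
  d_3[A] = 143/225*3/5 + 82/225*11/15 = 2189/3375
  d_3[B] = 143/225*2/5 + 82/225*4/15 = 1186/3375
d_3 = (A=2189/3375, B=1186/3375)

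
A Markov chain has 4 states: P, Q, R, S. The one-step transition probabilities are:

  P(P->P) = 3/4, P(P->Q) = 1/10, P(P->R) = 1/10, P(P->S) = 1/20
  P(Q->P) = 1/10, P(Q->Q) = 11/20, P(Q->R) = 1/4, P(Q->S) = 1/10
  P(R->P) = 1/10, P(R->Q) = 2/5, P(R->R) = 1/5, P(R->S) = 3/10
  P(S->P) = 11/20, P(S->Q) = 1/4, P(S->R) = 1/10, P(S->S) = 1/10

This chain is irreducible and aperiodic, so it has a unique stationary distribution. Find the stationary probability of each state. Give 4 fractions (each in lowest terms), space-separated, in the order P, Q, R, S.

Answer: 158/369 332/1107 535/3321 368/3321

Derivation:
The stationary distribution satisfies pi = pi * P, i.e.:
  pi_P = 3/4*pi_P + 1/10*pi_Q + 1/10*pi_R + 11/20*pi_S
  pi_Q = 1/10*pi_P + 11/20*pi_Q + 2/5*pi_R + 1/4*pi_S
  pi_R = 1/10*pi_P + 1/4*pi_Q + 1/5*pi_R + 1/10*pi_S
  pi_S = 1/20*pi_P + 1/10*pi_Q + 3/10*pi_R + 1/10*pi_S
with normalization: pi_P + pi_Q + pi_R + pi_S = 1.

Using the first 3 balance equations plus normalization, the linear system A*pi = b is:
  [-1/4, 1/10, 1/10, 11/20] . pi = 0
  [1/10, -9/20, 2/5, 1/4] . pi = 0
  [1/10, 1/4, -4/5, 1/10] . pi = 0
  [1, 1, 1, 1] . pi = 1

Solving yields:
  pi_P = 158/369
  pi_Q = 332/1107
  pi_R = 535/3321
  pi_S = 368/3321

Verification (pi * P):
  158/369*3/4 + 332/1107*1/10 + 535/3321*1/10 + 368/3321*11/20 = 158/369 = pi_P  (ok)
  158/369*1/10 + 332/1107*11/20 + 535/3321*2/5 + 368/3321*1/4 = 332/1107 = pi_Q  (ok)
  158/369*1/10 + 332/1107*1/4 + 535/3321*1/5 + 368/3321*1/10 = 535/3321 = pi_R  (ok)
  158/369*1/20 + 332/1107*1/10 + 535/3321*3/10 + 368/3321*1/10 = 368/3321 = pi_S  (ok)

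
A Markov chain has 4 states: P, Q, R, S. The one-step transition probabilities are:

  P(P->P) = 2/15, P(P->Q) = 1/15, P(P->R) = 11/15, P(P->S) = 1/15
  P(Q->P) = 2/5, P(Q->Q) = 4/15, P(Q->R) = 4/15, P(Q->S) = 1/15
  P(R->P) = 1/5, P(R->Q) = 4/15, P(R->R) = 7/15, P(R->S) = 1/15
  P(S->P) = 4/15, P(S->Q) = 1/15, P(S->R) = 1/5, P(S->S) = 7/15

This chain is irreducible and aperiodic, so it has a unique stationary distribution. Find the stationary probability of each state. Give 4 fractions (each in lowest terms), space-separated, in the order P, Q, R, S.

Answer: 173/747 148/747 343/747 1/9

Derivation:
The stationary distribution satisfies pi = pi * P, i.e.:
  pi_P = 2/15*pi_P + 2/5*pi_Q + 1/5*pi_R + 4/15*pi_S
  pi_Q = 1/15*pi_P + 4/15*pi_Q + 4/15*pi_R + 1/15*pi_S
  pi_R = 11/15*pi_P + 4/15*pi_Q + 7/15*pi_R + 1/5*pi_S
  pi_S = 1/15*pi_P + 1/15*pi_Q + 1/15*pi_R + 7/15*pi_S
with normalization: pi_P + pi_Q + pi_R + pi_S = 1.

Using the first 3 balance equations plus normalization, the linear system A*pi = b is:
  [-13/15, 2/5, 1/5, 4/15] . pi = 0
  [1/15, -11/15, 4/15, 1/15] . pi = 0
  [11/15, 4/15, -8/15, 1/5] . pi = 0
  [1, 1, 1, 1] . pi = 1

Solving yields:
  pi_P = 173/747
  pi_Q = 148/747
  pi_R = 343/747
  pi_S = 1/9

Verification (pi * P):
  173/747*2/15 + 148/747*2/5 + 343/747*1/5 + 1/9*4/15 = 173/747 = pi_P  (ok)
  173/747*1/15 + 148/747*4/15 + 343/747*4/15 + 1/9*1/15 = 148/747 = pi_Q  (ok)
  173/747*11/15 + 148/747*4/15 + 343/747*7/15 + 1/9*1/5 = 343/747 = pi_R  (ok)
  173/747*1/15 + 148/747*1/15 + 343/747*1/15 + 1/9*7/15 = 1/9 = pi_S  (ok)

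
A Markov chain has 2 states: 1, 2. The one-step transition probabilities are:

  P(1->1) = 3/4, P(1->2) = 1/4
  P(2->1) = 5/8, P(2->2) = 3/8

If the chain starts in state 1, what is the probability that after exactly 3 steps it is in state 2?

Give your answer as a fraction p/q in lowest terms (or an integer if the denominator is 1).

Computing P^3 by repeated multiplication:
P^1 =
  1: [3/4, 1/4]
  2: [5/8, 3/8]
P^2 =
  1: [23/32, 9/32]
  2: [45/64, 19/64]
P^3 =
  1: [183/256, 73/256]
  2: [365/512, 147/512]

(P^3)[1 -> 2] = 73/256

Answer: 73/256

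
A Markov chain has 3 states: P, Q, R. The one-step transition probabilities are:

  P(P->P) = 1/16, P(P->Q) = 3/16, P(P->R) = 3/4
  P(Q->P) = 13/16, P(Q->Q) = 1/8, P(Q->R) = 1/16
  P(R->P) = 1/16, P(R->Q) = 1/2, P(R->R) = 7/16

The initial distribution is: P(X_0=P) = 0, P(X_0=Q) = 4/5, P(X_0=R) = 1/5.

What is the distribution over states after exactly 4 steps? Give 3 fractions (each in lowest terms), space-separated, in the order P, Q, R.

Propagating the distribution step by step (d_{t+1} = d_t * P):
d_0 = (P=0, Q=4/5, R=1/5)
  d_1[P] = 0*1/16 + 4/5*13/16 + 1/5*1/16 = 53/80
  d_1[Q] = 0*3/16 + 4/5*1/8 + 1/5*1/2 = 1/5
  d_1[R] = 0*3/4 + 4/5*1/16 + 1/5*7/16 = 11/80
d_1 = (P=53/80, Q=1/5, R=11/80)
  d_2[P] = 53/80*1/16 + 1/5*13/16 + 11/80*1/16 = 17/80
  d_2[Q] = 53/80*3/16 + 1/5*1/8 + 11/80*1/2 = 279/1280
  d_2[R] = 53/80*3/4 + 1/5*1/16 + 11/80*7/16 = 729/1280
d_2 = (P=17/80, Q=279/1280, R=729/1280)
  d_3[P] = 17/80*1/16 + 279/1280*13/16 + 729/1280*1/16 = 1157/5120
  d_3[Q] = 17/80*3/16 + 279/1280*1/8 + 729/1280*1/2 = 3603/10240
  d_3[R] = 17/80*3/4 + 279/1280*1/16 + 729/1280*7/16 = 4323/10240
d_3 = (P=1157/5120, Q=3603/10240, R=4323/10240)
  d_4[P] = 1157/5120*1/16 + 3603/10240*13/16 + 4323/10240*1/16 = 13369/40960
  d_4[Q] = 1157/5120*3/16 + 3603/10240*1/8 + 4323/10240*1/2 = 12183/40960
  d_4[R] = 1157/5120*3/4 + 3603/10240*1/16 + 4323/10240*7/16 = 963/2560
d_4 = (P=13369/40960, Q=12183/40960, R=963/2560)

Answer: 13369/40960 12183/40960 963/2560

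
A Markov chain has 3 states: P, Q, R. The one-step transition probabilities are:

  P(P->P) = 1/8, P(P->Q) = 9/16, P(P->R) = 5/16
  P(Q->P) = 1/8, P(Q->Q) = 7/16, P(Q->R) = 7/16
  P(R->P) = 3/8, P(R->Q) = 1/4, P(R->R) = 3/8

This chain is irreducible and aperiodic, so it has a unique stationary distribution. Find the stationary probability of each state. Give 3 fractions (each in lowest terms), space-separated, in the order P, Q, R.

The stationary distribution satisfies pi = pi * P, i.e.:
  pi_P = 1/8*pi_P + 1/8*pi_Q + 3/8*pi_R
  pi_Q = 9/16*pi_P + 7/16*pi_Q + 1/4*pi_R
  pi_R = 5/16*pi_P + 7/16*pi_Q + 3/8*pi_R
with normalization: pi_P + pi_Q + pi_R = 1.

Using the first 2 balance equations plus normalization, the linear system A*pi = b is:
  [-7/8, 1/8, 3/8] . pi = 0
  [9/16, -9/16, 1/4] . pi = 0
  [1, 1, 1] . pi = 1

Solving yields:
  pi_P = 31/140
  pi_Q = 11/28
  pi_R = 27/70

Verification (pi * P):
  31/140*1/8 + 11/28*1/8 + 27/70*3/8 = 31/140 = pi_P  (ok)
  31/140*9/16 + 11/28*7/16 + 27/70*1/4 = 11/28 = pi_Q  (ok)
  31/140*5/16 + 11/28*7/16 + 27/70*3/8 = 27/70 = pi_R  (ok)

Answer: 31/140 11/28 27/70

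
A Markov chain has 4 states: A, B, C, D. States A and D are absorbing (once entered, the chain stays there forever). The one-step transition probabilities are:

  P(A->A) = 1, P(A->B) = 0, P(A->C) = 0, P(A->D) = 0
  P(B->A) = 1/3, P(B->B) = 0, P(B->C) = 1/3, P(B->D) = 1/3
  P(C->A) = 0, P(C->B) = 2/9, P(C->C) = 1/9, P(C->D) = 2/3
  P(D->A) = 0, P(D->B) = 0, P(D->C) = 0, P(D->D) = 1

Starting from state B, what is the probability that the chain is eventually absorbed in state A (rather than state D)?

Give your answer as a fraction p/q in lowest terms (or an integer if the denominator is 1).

Let a_i = P(absorbed in A | start in state i).
Boundary conditions: a_A = 1, a_D = 0.
For each transient state i, a_i = sum_j P(i->j) * a_j:
  a_B = 1/3*a_A + 0*a_B + 1/3*a_C + 1/3*a_D
  a_C = 0*a_A + 2/9*a_B + 1/9*a_C + 2/3*a_D

Substituting a_A = 1 and a_D = 0, rearrange to (I - Q) a = r where r[i] = P(i -> A):
  [1, -1/3] . (a_B, a_C) = 1/3
  [-2/9, 8/9] . (a_B, a_C) = 0

Solving yields:
  a_B = 4/11
  a_C = 1/11

Starting state is B, so the absorption probability is a_B = 4/11.

Answer: 4/11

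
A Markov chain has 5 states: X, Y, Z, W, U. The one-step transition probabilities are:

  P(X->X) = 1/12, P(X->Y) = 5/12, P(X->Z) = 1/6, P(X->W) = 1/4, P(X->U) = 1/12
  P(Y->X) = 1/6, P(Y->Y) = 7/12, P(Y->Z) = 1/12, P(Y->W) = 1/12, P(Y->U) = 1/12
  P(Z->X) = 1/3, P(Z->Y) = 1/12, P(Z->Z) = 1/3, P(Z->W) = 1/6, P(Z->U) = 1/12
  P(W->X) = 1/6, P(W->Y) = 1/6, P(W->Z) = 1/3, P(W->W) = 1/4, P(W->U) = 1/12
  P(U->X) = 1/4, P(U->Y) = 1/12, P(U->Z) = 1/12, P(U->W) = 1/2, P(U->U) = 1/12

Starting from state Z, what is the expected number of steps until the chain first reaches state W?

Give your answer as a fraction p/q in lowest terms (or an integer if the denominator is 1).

Let h_i = expected steps to first reach W from state i.
Boundary: h_W = 0.
First-step equations for the other states:
  h_X = 1 + 1/12*h_X + 5/12*h_Y + 1/6*h_Z + 1/4*h_W + 1/12*h_U
  h_Y = 1 + 1/6*h_X + 7/12*h_Y + 1/12*h_Z + 1/12*h_W + 1/12*h_U
  h_Z = 1 + 1/3*h_X + 1/12*h_Y + 1/3*h_Z + 1/6*h_W + 1/12*h_U
  h_U = 1 + 1/4*h_X + 1/12*h_Y + 1/12*h_Z + 1/2*h_W + 1/12*h_U

Substituting h_W = 0 and rearranging gives the linear system (I - Q) h = 1:
  [11/12, -5/12, -1/6, -1/12] . (h_X, h_Y, h_Z, h_U) = 1
  [-1/6, 5/12, -1/12, -1/12] . (h_X, h_Y, h_Z, h_U) = 1
  [-1/3, -1/12, 2/3, -1/12] . (h_X, h_Y, h_Z, h_U) = 1
  [-1/4, -1/12, -1/12, 11/12] . (h_X, h_Y, h_Z, h_U) = 1

Solving yields:
  h_X = 2304/439
  h_Y = 2760/439
  h_Z = 2352/439
  h_U = 1572/439

Starting state is Z, so the expected hitting time is h_Z = 2352/439.

Answer: 2352/439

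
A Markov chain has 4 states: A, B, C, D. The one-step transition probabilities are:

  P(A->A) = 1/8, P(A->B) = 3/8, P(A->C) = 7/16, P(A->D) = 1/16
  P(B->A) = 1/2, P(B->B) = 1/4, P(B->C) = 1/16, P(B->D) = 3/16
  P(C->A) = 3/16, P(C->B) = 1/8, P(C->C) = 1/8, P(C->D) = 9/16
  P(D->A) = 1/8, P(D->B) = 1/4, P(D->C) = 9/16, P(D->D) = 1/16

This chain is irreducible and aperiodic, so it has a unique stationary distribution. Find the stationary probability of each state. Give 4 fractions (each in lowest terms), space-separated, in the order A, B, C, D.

The stationary distribution satisfies pi = pi * P, i.e.:
  pi_A = 1/8*pi_A + 1/2*pi_B + 3/16*pi_C + 1/8*pi_D
  pi_B = 3/8*pi_A + 1/4*pi_B + 1/8*pi_C + 1/4*pi_D
  pi_C = 7/16*pi_A + 1/16*pi_B + 1/8*pi_C + 9/16*pi_D
  pi_D = 1/16*pi_A + 3/16*pi_B + 9/16*pi_C + 1/16*pi_D
with normalization: pi_A + pi_B + pi_C + pi_D = 1.

Using the first 3 balance equations plus normalization, the linear system A*pi = b is:
  [-7/8, 1/2, 3/16, 1/8] . pi = 0
  [3/8, -3/4, 1/8, 1/4] . pi = 0
  [7/16, 1/16, -7/8, 9/16] . pi = 0
  [1, 1, 1, 1] . pi = 1

Solving yields:
  pi_A = 63/269
  pi_B = 131/538
  pi_C = 77/269
  pi_D = 127/538

Verification (pi * P):
  63/269*1/8 + 131/538*1/2 + 77/269*3/16 + 127/538*1/8 = 63/269 = pi_A  (ok)
  63/269*3/8 + 131/538*1/4 + 77/269*1/8 + 127/538*1/4 = 131/538 = pi_B  (ok)
  63/269*7/16 + 131/538*1/16 + 77/269*1/8 + 127/538*9/16 = 77/269 = pi_C  (ok)
  63/269*1/16 + 131/538*3/16 + 77/269*9/16 + 127/538*1/16 = 127/538 = pi_D  (ok)

Answer: 63/269 131/538 77/269 127/538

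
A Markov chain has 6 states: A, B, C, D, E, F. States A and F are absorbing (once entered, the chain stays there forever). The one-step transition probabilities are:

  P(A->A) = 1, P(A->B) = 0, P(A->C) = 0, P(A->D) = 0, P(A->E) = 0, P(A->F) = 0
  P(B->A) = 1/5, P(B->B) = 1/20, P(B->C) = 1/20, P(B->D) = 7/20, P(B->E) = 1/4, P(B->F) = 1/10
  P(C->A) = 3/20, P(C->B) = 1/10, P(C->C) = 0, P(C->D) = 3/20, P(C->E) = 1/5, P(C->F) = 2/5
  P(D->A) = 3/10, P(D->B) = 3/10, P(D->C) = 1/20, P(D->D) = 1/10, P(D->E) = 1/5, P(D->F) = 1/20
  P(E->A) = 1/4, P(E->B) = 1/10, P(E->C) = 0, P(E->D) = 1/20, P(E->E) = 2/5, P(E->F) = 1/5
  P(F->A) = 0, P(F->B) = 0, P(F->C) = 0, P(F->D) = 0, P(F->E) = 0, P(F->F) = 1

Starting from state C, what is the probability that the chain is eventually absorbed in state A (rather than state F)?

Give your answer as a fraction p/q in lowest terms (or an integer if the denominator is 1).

Let a_i = P(absorbed in A | start in state i).
Boundary conditions: a_A = 1, a_F = 0.
For each transient state i, a_i = sum_j P(i->j) * a_j:
  a_B = 1/5*a_A + 1/20*a_B + 1/20*a_C + 7/20*a_D + 1/4*a_E + 1/10*a_F
  a_C = 3/20*a_A + 1/10*a_B + 0*a_C + 3/20*a_D + 1/5*a_E + 2/5*a_F
  a_D = 3/10*a_A + 3/10*a_B + 1/20*a_C + 1/10*a_D + 1/5*a_E + 1/20*a_F
  a_E = 1/4*a_A + 1/10*a_B + 0*a_C + 1/20*a_D + 2/5*a_E + 1/5*a_F

Substituting a_A = 1 and a_F = 0, rearrange to (I - Q) a = r where r[i] = P(i -> A):
  [19/20, -1/20, -7/20, -1/4] . (a_B, a_C, a_D, a_E) = 1/5
  [-1/10, 1, -3/20, -1/5] . (a_B, a_C, a_D, a_E) = 3/20
  [-3/10, -1/20, 9/10, -1/5] . (a_B, a_C, a_D, a_E) = 3/10
  [-1/10, 0, -1/20, 3/5] . (a_B, a_C, a_D, a_E) = 1/4

Solving yields:
  a_B = 1461/2263
  a_C = 6914/15841
  a_D = 11125/15841
  a_E = 9232/15841

Starting state is C, so the absorption probability is a_C = 6914/15841.

Answer: 6914/15841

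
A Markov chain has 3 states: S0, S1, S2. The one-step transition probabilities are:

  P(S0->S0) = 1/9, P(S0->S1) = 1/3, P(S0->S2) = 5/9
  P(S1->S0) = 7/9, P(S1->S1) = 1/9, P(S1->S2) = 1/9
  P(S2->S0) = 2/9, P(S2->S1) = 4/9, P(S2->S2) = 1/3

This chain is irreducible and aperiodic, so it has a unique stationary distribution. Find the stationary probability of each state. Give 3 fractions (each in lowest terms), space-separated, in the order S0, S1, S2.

The stationary distribution satisfies pi = pi * P, i.e.:
  pi_S0 = 1/9*pi_S0 + 7/9*pi_S1 + 2/9*pi_S2
  pi_S1 = 1/3*pi_S0 + 1/9*pi_S1 + 4/9*pi_S2
  pi_S2 = 5/9*pi_S0 + 1/9*pi_S1 + 1/3*pi_S2
with normalization: pi_S0 + pi_S1 + pi_S2 = 1.

Using the first 2 balance equations plus normalization, the linear system A*pi = b is:
  [-8/9, 7/9, 2/9] . pi = 0
  [1/3, -8/9, 4/9] . pi = 0
  [1, 1, 1] . pi = 1

Solving yields:
  pi_S0 = 44/125
  pi_S1 = 38/125
  pi_S2 = 43/125

Verification (pi * P):
  44/125*1/9 + 38/125*7/9 + 43/125*2/9 = 44/125 = pi_S0  (ok)
  44/125*1/3 + 38/125*1/9 + 43/125*4/9 = 38/125 = pi_S1  (ok)
  44/125*5/9 + 38/125*1/9 + 43/125*1/3 = 43/125 = pi_S2  (ok)

Answer: 44/125 38/125 43/125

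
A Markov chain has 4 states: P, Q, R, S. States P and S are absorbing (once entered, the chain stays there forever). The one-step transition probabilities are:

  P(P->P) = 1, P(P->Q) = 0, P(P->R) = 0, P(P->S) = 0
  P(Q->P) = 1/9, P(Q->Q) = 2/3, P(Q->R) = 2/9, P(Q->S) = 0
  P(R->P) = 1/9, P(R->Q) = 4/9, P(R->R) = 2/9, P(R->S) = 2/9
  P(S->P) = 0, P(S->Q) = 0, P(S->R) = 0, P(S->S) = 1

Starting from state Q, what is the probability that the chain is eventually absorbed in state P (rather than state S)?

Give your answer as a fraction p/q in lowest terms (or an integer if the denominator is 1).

Let a_i = P(absorbed in P | start in state i).
Boundary conditions: a_P = 1, a_S = 0.
For each transient state i, a_i = sum_j P(i->j) * a_j:
  a_Q = 1/9*a_P + 2/3*a_Q + 2/9*a_R + 0*a_S
  a_R = 1/9*a_P + 4/9*a_Q + 2/9*a_R + 2/9*a_S

Substituting a_P = 1 and a_S = 0, rearrange to (I - Q) a = r where r[i] = P(i -> P):
  [1/3, -2/9] . (a_Q, a_R) = 1/9
  [-4/9, 7/9] . (a_Q, a_R) = 1/9

Solving yields:
  a_Q = 9/13
  a_R = 7/13

Starting state is Q, so the absorption probability is a_Q = 9/13.

Answer: 9/13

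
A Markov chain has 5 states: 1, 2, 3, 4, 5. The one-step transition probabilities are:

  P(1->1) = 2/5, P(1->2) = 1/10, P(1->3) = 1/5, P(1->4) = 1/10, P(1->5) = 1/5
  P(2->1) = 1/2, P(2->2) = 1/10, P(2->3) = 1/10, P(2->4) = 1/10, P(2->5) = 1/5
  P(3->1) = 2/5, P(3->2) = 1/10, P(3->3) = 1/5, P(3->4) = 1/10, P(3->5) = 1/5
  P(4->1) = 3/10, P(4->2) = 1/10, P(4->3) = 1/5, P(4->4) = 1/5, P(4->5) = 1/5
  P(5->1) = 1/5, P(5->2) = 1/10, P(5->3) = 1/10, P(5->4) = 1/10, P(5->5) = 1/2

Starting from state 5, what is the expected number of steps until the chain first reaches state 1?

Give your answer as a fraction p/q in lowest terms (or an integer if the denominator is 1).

Let h_i = expected steps to first reach 1 from state i.
Boundary: h_1 = 0.
First-step equations for the other states:
  h_2 = 1 + 1/2*h_1 + 1/10*h_2 + 1/10*h_3 + 1/10*h_4 + 1/5*h_5
  h_3 = 1 + 2/5*h_1 + 1/10*h_2 + 1/5*h_3 + 1/10*h_4 + 1/5*h_5
  h_4 = 1 + 3/10*h_1 + 1/10*h_2 + 1/5*h_3 + 1/5*h_4 + 1/5*h_5
  h_5 = 1 + 1/5*h_1 + 1/10*h_2 + 1/10*h_3 + 1/10*h_4 + 1/2*h_5

Substituting h_1 = 0 and rearranging gives the linear system (I - Q) h = 1:
  [9/10, -1/10, -1/10, -1/5] . (h_2, h_3, h_4, h_5) = 1
  [-1/10, 4/5, -1/10, -1/5] . (h_2, h_3, h_4, h_5) = 1
  [-1/10, -1/5, 4/5, -1/5] . (h_2, h_3, h_4, h_5) = 1
  [-1/10, -1/10, -1/10, 1/2] . (h_2, h_3, h_4, h_5) = 1

Solving yields:
  h_2 = 5670/2153
  h_3 = 6300/2153
  h_4 = 7000/2153
  h_5 = 8100/2153

Starting state is 5, so the expected hitting time is h_5 = 8100/2153.

Answer: 8100/2153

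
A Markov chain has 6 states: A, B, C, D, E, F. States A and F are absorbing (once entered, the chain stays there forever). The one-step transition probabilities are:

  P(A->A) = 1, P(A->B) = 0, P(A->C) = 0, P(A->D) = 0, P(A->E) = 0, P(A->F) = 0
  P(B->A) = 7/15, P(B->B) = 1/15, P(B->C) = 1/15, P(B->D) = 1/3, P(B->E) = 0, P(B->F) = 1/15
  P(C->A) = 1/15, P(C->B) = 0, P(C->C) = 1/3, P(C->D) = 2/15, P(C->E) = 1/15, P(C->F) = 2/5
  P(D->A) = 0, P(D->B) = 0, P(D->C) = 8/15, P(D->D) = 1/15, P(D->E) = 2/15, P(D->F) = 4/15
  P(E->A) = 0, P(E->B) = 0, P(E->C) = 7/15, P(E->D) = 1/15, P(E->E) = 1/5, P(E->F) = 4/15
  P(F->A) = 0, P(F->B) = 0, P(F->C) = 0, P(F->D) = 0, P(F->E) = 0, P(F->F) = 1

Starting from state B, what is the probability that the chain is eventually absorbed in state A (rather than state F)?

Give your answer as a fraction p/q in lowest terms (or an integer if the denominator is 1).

Let a_i = P(absorbed in A | start in state i).
Boundary conditions: a_A = 1, a_F = 0.
For each transient state i, a_i = sum_j P(i->j) * a_j:
  a_B = 7/15*a_A + 1/15*a_B + 1/15*a_C + 1/3*a_D + 0*a_E + 1/15*a_F
  a_C = 1/15*a_A + 0*a_B + 1/3*a_C + 2/15*a_D + 1/15*a_E + 2/5*a_F
  a_D = 0*a_A + 0*a_B + 8/15*a_C + 1/15*a_D + 2/15*a_E + 4/15*a_F
  a_E = 0*a_A + 0*a_B + 7/15*a_C + 1/15*a_D + 1/5*a_E + 4/15*a_F

Substituting a_A = 1 and a_F = 0, rearrange to (I - Q) a = r where r[i] = P(i -> A):
  [14/15, -1/15, -1/3, 0] . (a_B, a_C, a_D, a_E) = 7/15
  [0, 2/3, -2/15, -1/15] . (a_B, a_C, a_D, a_E) = 1/15
  [0, -8/15, 14/15, -2/15] . (a_B, a_C, a_D, a_E) = 0
  [0, -7/15, -1/15, 4/5] . (a_B, a_C, a_D, a_E) = 0

Solving yields:
  a_B = 5027/9338
  a_C = 83/667
  a_D = 55/667
  a_E = 53/667

Starting state is B, so the absorption probability is a_B = 5027/9338.

Answer: 5027/9338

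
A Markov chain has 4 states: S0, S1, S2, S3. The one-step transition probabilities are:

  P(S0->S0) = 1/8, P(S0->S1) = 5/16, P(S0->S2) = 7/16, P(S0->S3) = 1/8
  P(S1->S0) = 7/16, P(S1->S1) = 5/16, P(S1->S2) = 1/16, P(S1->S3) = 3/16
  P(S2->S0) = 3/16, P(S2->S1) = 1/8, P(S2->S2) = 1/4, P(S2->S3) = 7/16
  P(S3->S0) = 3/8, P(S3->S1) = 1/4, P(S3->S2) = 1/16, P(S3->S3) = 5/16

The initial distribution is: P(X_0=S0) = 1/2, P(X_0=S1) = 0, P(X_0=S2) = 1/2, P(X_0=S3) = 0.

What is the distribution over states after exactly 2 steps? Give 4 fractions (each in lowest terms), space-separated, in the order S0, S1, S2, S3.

Answer: 73/256 59/256 95/512 153/512

Derivation:
Propagating the distribution step by step (d_{t+1} = d_t * P):
d_0 = (S0=1/2, S1=0, S2=1/2, S3=0)
  d_1[S0] = 1/2*1/8 + 0*7/16 + 1/2*3/16 + 0*3/8 = 5/32
  d_1[S1] = 1/2*5/16 + 0*5/16 + 1/2*1/8 + 0*1/4 = 7/32
  d_1[S2] = 1/2*7/16 + 0*1/16 + 1/2*1/4 + 0*1/16 = 11/32
  d_1[S3] = 1/2*1/8 + 0*3/16 + 1/2*7/16 + 0*5/16 = 9/32
d_1 = (S0=5/32, S1=7/32, S2=11/32, S3=9/32)
  d_2[S0] = 5/32*1/8 + 7/32*7/16 + 11/32*3/16 + 9/32*3/8 = 73/256
  d_2[S1] = 5/32*5/16 + 7/32*5/16 + 11/32*1/8 + 9/32*1/4 = 59/256
  d_2[S2] = 5/32*7/16 + 7/32*1/16 + 11/32*1/4 + 9/32*1/16 = 95/512
  d_2[S3] = 5/32*1/8 + 7/32*3/16 + 11/32*7/16 + 9/32*5/16 = 153/512
d_2 = (S0=73/256, S1=59/256, S2=95/512, S3=153/512)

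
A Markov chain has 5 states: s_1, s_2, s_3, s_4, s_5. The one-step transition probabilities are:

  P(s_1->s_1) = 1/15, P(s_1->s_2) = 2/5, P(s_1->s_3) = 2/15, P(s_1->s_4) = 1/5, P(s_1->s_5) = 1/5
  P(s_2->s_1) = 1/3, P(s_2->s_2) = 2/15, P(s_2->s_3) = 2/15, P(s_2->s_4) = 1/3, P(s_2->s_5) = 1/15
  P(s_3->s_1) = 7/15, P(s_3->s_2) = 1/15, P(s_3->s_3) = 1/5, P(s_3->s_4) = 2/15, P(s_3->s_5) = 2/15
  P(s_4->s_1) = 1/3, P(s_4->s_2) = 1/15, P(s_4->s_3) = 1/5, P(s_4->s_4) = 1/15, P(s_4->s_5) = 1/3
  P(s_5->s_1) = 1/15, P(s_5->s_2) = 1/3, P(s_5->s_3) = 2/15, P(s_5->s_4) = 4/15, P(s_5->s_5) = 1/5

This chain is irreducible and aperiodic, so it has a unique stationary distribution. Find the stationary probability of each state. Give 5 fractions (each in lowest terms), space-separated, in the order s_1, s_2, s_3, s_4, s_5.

Answer: 8315/34639 7309/34639 5451/34639 7036/34639 6528/34639

Derivation:
The stationary distribution satisfies pi = pi * P, i.e.:
  pi_s_1 = 1/15*pi_s_1 + 1/3*pi_s_2 + 7/15*pi_s_3 + 1/3*pi_s_4 + 1/15*pi_s_5
  pi_s_2 = 2/5*pi_s_1 + 2/15*pi_s_2 + 1/15*pi_s_3 + 1/15*pi_s_4 + 1/3*pi_s_5
  pi_s_3 = 2/15*pi_s_1 + 2/15*pi_s_2 + 1/5*pi_s_3 + 1/5*pi_s_4 + 2/15*pi_s_5
  pi_s_4 = 1/5*pi_s_1 + 1/3*pi_s_2 + 2/15*pi_s_3 + 1/15*pi_s_4 + 4/15*pi_s_5
  pi_s_5 = 1/5*pi_s_1 + 1/15*pi_s_2 + 2/15*pi_s_3 + 1/3*pi_s_4 + 1/5*pi_s_5
with normalization: pi_s_1 + pi_s_2 + pi_s_3 + pi_s_4 + pi_s_5 = 1.

Using the first 4 balance equations plus normalization, the linear system A*pi = b is:
  [-14/15, 1/3, 7/15, 1/3, 1/15] . pi = 0
  [2/5, -13/15, 1/15, 1/15, 1/3] . pi = 0
  [2/15, 2/15, -4/5, 1/5, 2/15] . pi = 0
  [1/5, 1/3, 2/15, -14/15, 4/15] . pi = 0
  [1, 1, 1, 1, 1] . pi = 1

Solving yields:
  pi_s_1 = 8315/34639
  pi_s_2 = 7309/34639
  pi_s_3 = 5451/34639
  pi_s_4 = 7036/34639
  pi_s_5 = 6528/34639

Verification (pi * P):
  8315/34639*1/15 + 7309/34639*1/3 + 5451/34639*7/15 + 7036/34639*1/3 + 6528/34639*1/15 = 8315/34639 = pi_s_1  (ok)
  8315/34639*2/5 + 7309/34639*2/15 + 5451/34639*1/15 + 7036/34639*1/15 + 6528/34639*1/3 = 7309/34639 = pi_s_2  (ok)
  8315/34639*2/15 + 7309/34639*2/15 + 5451/34639*1/5 + 7036/34639*1/5 + 6528/34639*2/15 = 5451/34639 = pi_s_3  (ok)
  8315/34639*1/5 + 7309/34639*1/3 + 5451/34639*2/15 + 7036/34639*1/15 + 6528/34639*4/15 = 7036/34639 = pi_s_4  (ok)
  8315/34639*1/5 + 7309/34639*1/15 + 5451/34639*2/15 + 7036/34639*1/3 + 6528/34639*1/5 = 6528/34639 = pi_s_5  (ok)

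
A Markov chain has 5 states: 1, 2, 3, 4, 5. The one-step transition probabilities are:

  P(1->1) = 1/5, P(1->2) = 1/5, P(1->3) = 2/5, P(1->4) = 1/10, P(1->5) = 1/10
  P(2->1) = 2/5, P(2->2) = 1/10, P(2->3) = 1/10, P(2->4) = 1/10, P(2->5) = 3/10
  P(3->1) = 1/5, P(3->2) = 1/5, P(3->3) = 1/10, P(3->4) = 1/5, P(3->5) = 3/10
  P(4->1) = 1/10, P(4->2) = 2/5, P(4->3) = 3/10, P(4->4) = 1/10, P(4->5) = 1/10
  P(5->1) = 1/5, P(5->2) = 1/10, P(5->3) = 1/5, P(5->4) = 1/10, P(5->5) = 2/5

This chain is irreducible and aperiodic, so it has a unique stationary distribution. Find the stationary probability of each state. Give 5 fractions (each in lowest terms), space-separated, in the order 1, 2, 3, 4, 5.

Answer: 2414/10779 649/3593 2341/10779 1312/10779 2765/10779

Derivation:
The stationary distribution satisfies pi = pi * P, i.e.:
  pi_1 = 1/5*pi_1 + 2/5*pi_2 + 1/5*pi_3 + 1/10*pi_4 + 1/5*pi_5
  pi_2 = 1/5*pi_1 + 1/10*pi_2 + 1/5*pi_3 + 2/5*pi_4 + 1/10*pi_5
  pi_3 = 2/5*pi_1 + 1/10*pi_2 + 1/10*pi_3 + 3/10*pi_4 + 1/5*pi_5
  pi_4 = 1/10*pi_1 + 1/10*pi_2 + 1/5*pi_3 + 1/10*pi_4 + 1/10*pi_5
  pi_5 = 1/10*pi_1 + 3/10*pi_2 + 3/10*pi_3 + 1/10*pi_4 + 2/5*pi_5
with normalization: pi_1 + pi_2 + pi_3 + pi_4 + pi_5 = 1.

Using the first 4 balance equations plus normalization, the linear system A*pi = b is:
  [-4/5, 2/5, 1/5, 1/10, 1/5] . pi = 0
  [1/5, -9/10, 1/5, 2/5, 1/10] . pi = 0
  [2/5, 1/10, -9/10, 3/10, 1/5] . pi = 0
  [1/10, 1/10, 1/5, -9/10, 1/10] . pi = 0
  [1, 1, 1, 1, 1] . pi = 1

Solving yields:
  pi_1 = 2414/10779
  pi_2 = 649/3593
  pi_3 = 2341/10779
  pi_4 = 1312/10779
  pi_5 = 2765/10779

Verification (pi * P):
  2414/10779*1/5 + 649/3593*2/5 + 2341/10779*1/5 + 1312/10779*1/10 + 2765/10779*1/5 = 2414/10779 = pi_1  (ok)
  2414/10779*1/5 + 649/3593*1/10 + 2341/10779*1/5 + 1312/10779*2/5 + 2765/10779*1/10 = 649/3593 = pi_2  (ok)
  2414/10779*2/5 + 649/3593*1/10 + 2341/10779*1/10 + 1312/10779*3/10 + 2765/10779*1/5 = 2341/10779 = pi_3  (ok)
  2414/10779*1/10 + 649/3593*1/10 + 2341/10779*1/5 + 1312/10779*1/10 + 2765/10779*1/10 = 1312/10779 = pi_4  (ok)
  2414/10779*1/10 + 649/3593*3/10 + 2341/10779*3/10 + 1312/10779*1/10 + 2765/10779*2/5 = 2765/10779 = pi_5  (ok)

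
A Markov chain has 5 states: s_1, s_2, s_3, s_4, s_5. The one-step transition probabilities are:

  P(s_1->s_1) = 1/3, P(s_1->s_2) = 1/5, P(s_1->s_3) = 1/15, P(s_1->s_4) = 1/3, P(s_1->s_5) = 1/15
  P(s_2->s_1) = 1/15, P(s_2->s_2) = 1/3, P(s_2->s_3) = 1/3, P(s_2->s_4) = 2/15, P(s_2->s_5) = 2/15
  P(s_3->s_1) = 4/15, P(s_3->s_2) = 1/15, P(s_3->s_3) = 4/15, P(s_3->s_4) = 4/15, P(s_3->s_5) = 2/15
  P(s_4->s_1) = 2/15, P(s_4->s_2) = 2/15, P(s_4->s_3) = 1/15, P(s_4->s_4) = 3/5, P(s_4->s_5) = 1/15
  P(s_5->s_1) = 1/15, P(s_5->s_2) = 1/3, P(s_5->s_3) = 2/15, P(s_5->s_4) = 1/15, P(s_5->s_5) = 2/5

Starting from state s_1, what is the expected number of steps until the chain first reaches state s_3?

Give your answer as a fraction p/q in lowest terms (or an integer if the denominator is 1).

Answer: 3435/461

Derivation:
Let h_i = expected steps to first reach s_3 from state i.
Boundary: h_s_3 = 0.
First-step equations for the other states:
  h_s_1 = 1 + 1/3*h_s_1 + 1/5*h_s_2 + 1/15*h_s_3 + 1/3*h_s_4 + 1/15*h_s_5
  h_s_2 = 1 + 1/15*h_s_1 + 1/3*h_s_2 + 1/3*h_s_3 + 2/15*h_s_4 + 2/15*h_s_5
  h_s_4 = 1 + 2/15*h_s_1 + 2/15*h_s_2 + 1/15*h_s_3 + 3/5*h_s_4 + 1/15*h_s_5
  h_s_5 = 1 + 1/15*h_s_1 + 1/3*h_s_2 + 2/15*h_s_3 + 1/15*h_s_4 + 2/5*h_s_5

Substituting h_s_3 = 0 and rearranging gives the linear system (I - Q) h = 1:
  [2/3, -1/5, -1/3, -1/15] . (h_s_1, h_s_2, h_s_4, h_s_5) = 1
  [-1/15, 2/3, -2/15, -2/15] . (h_s_1, h_s_2, h_s_4, h_s_5) = 1
  [-2/15, -2/15, 2/5, -1/15] . (h_s_1, h_s_2, h_s_4, h_s_5) = 1
  [-1/15, -1/3, -1/15, 3/5] . (h_s_1, h_s_2, h_s_4, h_s_5) = 1

Solving yields:
  h_s_1 = 3435/461
  h_s_2 = 4615/922
  h_s_4 = 7075/922
  h_s_5 = 2825/461

Starting state is s_1, so the expected hitting time is h_s_1 = 3435/461.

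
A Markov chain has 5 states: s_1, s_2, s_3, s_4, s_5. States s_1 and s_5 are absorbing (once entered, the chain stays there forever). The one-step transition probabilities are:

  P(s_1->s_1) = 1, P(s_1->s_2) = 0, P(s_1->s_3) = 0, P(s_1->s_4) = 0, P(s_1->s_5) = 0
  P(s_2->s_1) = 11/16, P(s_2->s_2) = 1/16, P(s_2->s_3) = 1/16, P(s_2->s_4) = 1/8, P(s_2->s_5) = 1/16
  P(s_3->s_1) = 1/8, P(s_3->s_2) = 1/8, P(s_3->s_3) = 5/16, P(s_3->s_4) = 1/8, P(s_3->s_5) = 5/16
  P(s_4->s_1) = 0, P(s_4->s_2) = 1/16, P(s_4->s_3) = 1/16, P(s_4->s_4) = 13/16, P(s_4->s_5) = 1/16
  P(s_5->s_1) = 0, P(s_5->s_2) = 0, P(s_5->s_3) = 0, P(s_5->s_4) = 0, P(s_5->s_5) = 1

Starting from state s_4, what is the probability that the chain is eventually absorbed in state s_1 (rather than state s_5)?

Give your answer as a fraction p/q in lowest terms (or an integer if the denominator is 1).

Answer: 175/431

Derivation:
Let a_i = P(absorbed in s_1 | start in state i).
Boundary conditions: a_s_1 = 1, a_s_5 = 0.
For each transient state i, a_i = sum_j P(i->j) * a_j:
  a_s_2 = 11/16*a_s_1 + 1/16*a_s_2 + 1/16*a_s_3 + 1/8*a_s_4 + 1/16*a_s_5
  a_s_3 = 1/8*a_s_1 + 1/8*a_s_2 + 5/16*a_s_3 + 1/8*a_s_4 + 5/16*a_s_5
  a_s_4 = 0*a_s_1 + 1/16*a_s_2 + 1/16*a_s_3 + 13/16*a_s_4 + 1/16*a_s_5

Substituting a_s_1 = 1 and a_s_5 = 0, rearrange to (I - Q) a = r where r[i] = P(i -> s_1):
  [15/16, -1/16, -1/8] . (a_s_2, a_s_3, a_s_4) = 11/16
  [-1/8, 11/16, -1/8] . (a_s_2, a_s_3, a_s_4) = 1/8
  [-1/16, -1/16, 3/16] . (a_s_2, a_s_3, a_s_4) = 0

Solving yields:
  a_s_2 = 351/431
  a_s_3 = 174/431
  a_s_4 = 175/431

Starting state is s_4, so the absorption probability is a_s_4 = 175/431.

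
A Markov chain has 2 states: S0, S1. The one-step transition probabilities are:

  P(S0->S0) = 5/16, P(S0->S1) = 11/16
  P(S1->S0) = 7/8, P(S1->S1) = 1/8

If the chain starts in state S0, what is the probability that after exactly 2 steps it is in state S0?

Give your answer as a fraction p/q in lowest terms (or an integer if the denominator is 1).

Computing P^2 by repeated multiplication:
P^1 =
  S0: [5/16, 11/16]
  S1: [7/8, 1/8]
P^2 =
  S0: [179/256, 77/256]
  S1: [49/128, 79/128]

(P^2)[S0 -> S0] = 179/256

Answer: 179/256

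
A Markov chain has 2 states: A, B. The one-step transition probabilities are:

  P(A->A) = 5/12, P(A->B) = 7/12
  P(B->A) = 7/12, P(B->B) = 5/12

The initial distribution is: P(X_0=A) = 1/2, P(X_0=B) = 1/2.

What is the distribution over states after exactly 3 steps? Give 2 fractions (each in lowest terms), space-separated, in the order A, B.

Propagating the distribution step by step (d_{t+1} = d_t * P):
d_0 = (A=1/2, B=1/2)
  d_1[A] = 1/2*5/12 + 1/2*7/12 = 1/2
  d_1[B] = 1/2*7/12 + 1/2*5/12 = 1/2
d_1 = (A=1/2, B=1/2)
  d_2[A] = 1/2*5/12 + 1/2*7/12 = 1/2
  d_2[B] = 1/2*7/12 + 1/2*5/12 = 1/2
d_2 = (A=1/2, B=1/2)
  d_3[A] = 1/2*5/12 + 1/2*7/12 = 1/2
  d_3[B] = 1/2*7/12 + 1/2*5/12 = 1/2
d_3 = (A=1/2, B=1/2)

Answer: 1/2 1/2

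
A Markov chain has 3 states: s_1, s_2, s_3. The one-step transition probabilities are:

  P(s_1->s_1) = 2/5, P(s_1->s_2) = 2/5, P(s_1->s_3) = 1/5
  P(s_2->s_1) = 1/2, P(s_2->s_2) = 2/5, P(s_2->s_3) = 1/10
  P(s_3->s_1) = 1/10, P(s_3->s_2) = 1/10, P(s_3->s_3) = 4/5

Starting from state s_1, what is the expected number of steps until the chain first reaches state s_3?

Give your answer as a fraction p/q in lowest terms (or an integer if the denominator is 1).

Answer: 25/4

Derivation:
Let h_i = expected steps to first reach s_3 from state i.
Boundary: h_s_3 = 0.
First-step equations for the other states:
  h_s_1 = 1 + 2/5*h_s_1 + 2/5*h_s_2 + 1/5*h_s_3
  h_s_2 = 1 + 1/2*h_s_1 + 2/5*h_s_2 + 1/10*h_s_3

Substituting h_s_3 = 0 and rearranging gives the linear system (I - Q) h = 1:
  [3/5, -2/5] . (h_s_1, h_s_2) = 1
  [-1/2, 3/5] . (h_s_1, h_s_2) = 1

Solving yields:
  h_s_1 = 25/4
  h_s_2 = 55/8

Starting state is s_1, so the expected hitting time is h_s_1 = 25/4.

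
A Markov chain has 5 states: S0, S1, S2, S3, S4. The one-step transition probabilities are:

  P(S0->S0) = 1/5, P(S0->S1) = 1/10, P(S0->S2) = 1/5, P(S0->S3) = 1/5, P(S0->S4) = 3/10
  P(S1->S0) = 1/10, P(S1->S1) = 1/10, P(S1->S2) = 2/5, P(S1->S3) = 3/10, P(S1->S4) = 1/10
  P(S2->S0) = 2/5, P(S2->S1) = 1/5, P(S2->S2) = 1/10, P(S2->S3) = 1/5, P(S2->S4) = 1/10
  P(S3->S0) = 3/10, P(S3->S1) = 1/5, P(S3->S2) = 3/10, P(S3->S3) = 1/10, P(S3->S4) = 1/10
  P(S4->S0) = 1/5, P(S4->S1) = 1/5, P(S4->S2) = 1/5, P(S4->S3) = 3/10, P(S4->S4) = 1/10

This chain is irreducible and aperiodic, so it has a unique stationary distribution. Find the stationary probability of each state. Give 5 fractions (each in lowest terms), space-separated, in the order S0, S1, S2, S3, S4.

The stationary distribution satisfies pi = pi * P, i.e.:
  pi_S0 = 1/5*pi_S0 + 1/10*pi_S1 + 2/5*pi_S2 + 3/10*pi_S3 + 1/5*pi_S4
  pi_S1 = 1/10*pi_S0 + 1/10*pi_S1 + 1/5*pi_S2 + 1/5*pi_S3 + 1/5*pi_S4
  pi_S2 = 1/5*pi_S0 + 2/5*pi_S1 + 1/10*pi_S2 + 3/10*pi_S3 + 1/5*pi_S4
  pi_S3 = 1/5*pi_S0 + 3/10*pi_S1 + 1/5*pi_S2 + 1/10*pi_S3 + 3/10*pi_S4
  pi_S4 = 3/10*pi_S0 + 1/10*pi_S1 + 1/10*pi_S2 + 1/10*pi_S3 + 1/10*pi_S4
with normalization: pi_S0 + pi_S1 + pi_S2 + pi_S3 + pi_S4 = 1.

Using the first 4 balance equations plus normalization, the linear system A*pi = b is:
  [-4/5, 1/10, 2/5, 3/10, 1/5] . pi = 0
  [1/10, -9/10, 1/5, 1/5, 1/5] . pi = 0
  [1/5, 2/5, -9/10, 3/10, 1/5] . pi = 0
  [1/5, 3/10, 1/5, -9/10, 3/10] . pi = 0
  [1, 1, 1, 1, 1] . pi = 1

Solving yields:
  pi_S0 = 3687/14686
  pi_S1 = 2335/14686
  pi_S2 = 3375/14686
  pi_S3 = 3083/14686
  pi_S4 = 1103/7343

Verification (pi * P):
  3687/14686*1/5 + 2335/14686*1/10 + 3375/14686*2/5 + 3083/14686*3/10 + 1103/7343*1/5 = 3687/14686 = pi_S0  (ok)
  3687/14686*1/10 + 2335/14686*1/10 + 3375/14686*1/5 + 3083/14686*1/5 + 1103/7343*1/5 = 2335/14686 = pi_S1  (ok)
  3687/14686*1/5 + 2335/14686*2/5 + 3375/14686*1/10 + 3083/14686*3/10 + 1103/7343*1/5 = 3375/14686 = pi_S2  (ok)
  3687/14686*1/5 + 2335/14686*3/10 + 3375/14686*1/5 + 3083/14686*1/10 + 1103/7343*3/10 = 3083/14686 = pi_S3  (ok)
  3687/14686*3/10 + 2335/14686*1/10 + 3375/14686*1/10 + 3083/14686*1/10 + 1103/7343*1/10 = 1103/7343 = pi_S4  (ok)

Answer: 3687/14686 2335/14686 3375/14686 3083/14686 1103/7343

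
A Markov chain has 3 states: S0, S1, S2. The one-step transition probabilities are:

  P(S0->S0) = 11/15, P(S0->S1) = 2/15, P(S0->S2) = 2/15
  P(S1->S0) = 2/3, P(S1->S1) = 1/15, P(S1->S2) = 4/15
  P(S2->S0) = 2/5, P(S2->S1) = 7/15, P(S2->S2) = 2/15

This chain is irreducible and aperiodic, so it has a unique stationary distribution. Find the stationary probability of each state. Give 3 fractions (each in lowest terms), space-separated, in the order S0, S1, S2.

Answer: 77/115 4/23 18/115

Derivation:
The stationary distribution satisfies pi = pi * P, i.e.:
  pi_S0 = 11/15*pi_S0 + 2/3*pi_S1 + 2/5*pi_S2
  pi_S1 = 2/15*pi_S0 + 1/15*pi_S1 + 7/15*pi_S2
  pi_S2 = 2/15*pi_S0 + 4/15*pi_S1 + 2/15*pi_S2
with normalization: pi_S0 + pi_S1 + pi_S2 = 1.

Using the first 2 balance equations plus normalization, the linear system A*pi = b is:
  [-4/15, 2/3, 2/5] . pi = 0
  [2/15, -14/15, 7/15] . pi = 0
  [1, 1, 1] . pi = 1

Solving yields:
  pi_S0 = 77/115
  pi_S1 = 4/23
  pi_S2 = 18/115

Verification (pi * P):
  77/115*11/15 + 4/23*2/3 + 18/115*2/5 = 77/115 = pi_S0  (ok)
  77/115*2/15 + 4/23*1/15 + 18/115*7/15 = 4/23 = pi_S1  (ok)
  77/115*2/15 + 4/23*4/15 + 18/115*2/15 = 18/115 = pi_S2  (ok)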